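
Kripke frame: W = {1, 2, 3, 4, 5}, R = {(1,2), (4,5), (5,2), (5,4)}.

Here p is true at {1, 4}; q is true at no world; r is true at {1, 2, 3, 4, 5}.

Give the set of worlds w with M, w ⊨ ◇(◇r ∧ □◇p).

1: successors {2}; ◇r ∧ □◇p there: 2:F. ✗
2: no successors, so ◇(◇r ∧ □◇p) fails. ✗
3: no successors, so ◇(◇r ∧ □◇p) fails. ✗
4: successors {5}; ◇r ∧ □◇p there: 5:F. ✗
5: successors {2, 4}; ◇r ∧ □◇p there: 2:F, 4:T. ✓

{5}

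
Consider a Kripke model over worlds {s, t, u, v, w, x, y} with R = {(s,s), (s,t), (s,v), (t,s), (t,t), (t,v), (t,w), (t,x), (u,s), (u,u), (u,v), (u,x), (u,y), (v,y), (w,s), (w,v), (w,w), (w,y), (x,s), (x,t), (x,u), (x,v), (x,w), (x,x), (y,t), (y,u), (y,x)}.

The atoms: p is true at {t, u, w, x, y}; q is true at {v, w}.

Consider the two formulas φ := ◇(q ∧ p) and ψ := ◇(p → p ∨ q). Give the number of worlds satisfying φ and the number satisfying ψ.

3 and 7

For ◇(q ∧ p):
s: successors {s, t, v}; q ∧ p there: s:F, t:F, v:F. ✗
t: successors {s, t, v, w, x}; q ∧ p there: s:F, t:F, v:F, w:T, x:F. ✓
u: successors {s, u, v, x, y}; q ∧ p there: s:F, u:F, v:F, x:F, y:F. ✗
v: successors {y}; q ∧ p there: y:F. ✗
w: successors {s, v, w, y}; q ∧ p there: s:F, v:F, w:T, y:F. ✓
x: successors {s, t, u, v, w, x}; q ∧ p there: s:F, t:F, u:F, v:F, w:T, x:F. ✓
y: successors {t, u, x}; q ∧ p there: t:F, u:F, x:F. ✗
— 3 worlds.
For ◇(p → p ∨ q):
s: successors {s, t, v}; p → p ∨ q there: s:T, t:T, v:T. ✓
t: successors {s, t, v, w, x}; p → p ∨ q there: s:T, t:T, v:T, w:T, x:T. ✓
u: successors {s, u, v, x, y}; p → p ∨ q there: s:T, u:T, v:T, x:T, y:T. ✓
v: successors {y}; p → p ∨ q there: y:T. ✓
w: successors {s, v, w, y}; p → p ∨ q there: s:T, v:T, w:T, y:T. ✓
x: successors {s, t, u, v, w, x}; p → p ∨ q there: s:T, t:T, u:T, v:T, w:T, x:T. ✓
y: successors {t, u, x}; p → p ∨ q there: t:T, u:T, x:T. ✓
— 7 worlds.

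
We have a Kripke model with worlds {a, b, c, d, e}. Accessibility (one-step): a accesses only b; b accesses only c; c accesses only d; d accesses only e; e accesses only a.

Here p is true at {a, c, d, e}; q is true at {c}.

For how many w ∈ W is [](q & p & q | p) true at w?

a: successors {b}; q & p & q | p there: b:F. ✗
b: successors {c}; q & p & q | p there: c:T. ✓
c: successors {d}; q & p & q | p there: d:T. ✓
d: successors {e}; q & p & q | p there: e:T. ✓
e: successors {a}; q & p & q | p there: a:T. ✓
Satisfying worlds: {b, c, d, e}.

4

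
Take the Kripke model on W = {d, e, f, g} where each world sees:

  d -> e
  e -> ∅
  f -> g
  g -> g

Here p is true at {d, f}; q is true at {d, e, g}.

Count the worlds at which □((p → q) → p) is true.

1

d: successors {e}; (p → q) → p there: e:F. ✗
e: no successors, so □((p → q) → p) holds vacuously. ✓
f: successors {g}; (p → q) → p there: g:F. ✗
g: successors {g}; (p → q) → p there: g:F. ✗
Satisfying worlds: {e}.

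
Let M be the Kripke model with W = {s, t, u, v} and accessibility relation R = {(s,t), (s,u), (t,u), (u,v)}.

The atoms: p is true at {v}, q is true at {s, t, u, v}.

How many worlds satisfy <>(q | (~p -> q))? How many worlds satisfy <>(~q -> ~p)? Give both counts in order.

3 and 3

For <>(q | (~p -> q)):
s: successors {t, u}; q | (~p -> q) there: t:T, u:T. ✓
t: successors {u}; q | (~p -> q) there: u:T. ✓
u: successors {v}; q | (~p -> q) there: v:T. ✓
v: no successors, so <>(q | (~p -> q)) fails. ✗
— 3 worlds.
For <>(~q -> ~p):
s: successors {t, u}; ~q -> ~p there: t:T, u:T. ✓
t: successors {u}; ~q -> ~p there: u:T. ✓
u: successors {v}; ~q -> ~p there: v:T. ✓
v: no successors, so <>(~q -> ~p) fails. ✗
— 3 worlds.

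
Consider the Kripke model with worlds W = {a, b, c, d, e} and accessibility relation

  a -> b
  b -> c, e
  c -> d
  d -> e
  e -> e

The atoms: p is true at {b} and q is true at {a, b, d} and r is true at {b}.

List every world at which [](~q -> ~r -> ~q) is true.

{a, b, c, d, e}

a: successors {b}; ~q -> ~r -> ~q there: b:T. ✓
b: successors {c, e}; ~q -> ~r -> ~q there: c:T, e:T. ✓
c: successors {d}; ~q -> ~r -> ~q there: d:T. ✓
d: successors {e}; ~q -> ~r -> ~q there: e:T. ✓
e: successors {e}; ~q -> ~r -> ~q there: e:T. ✓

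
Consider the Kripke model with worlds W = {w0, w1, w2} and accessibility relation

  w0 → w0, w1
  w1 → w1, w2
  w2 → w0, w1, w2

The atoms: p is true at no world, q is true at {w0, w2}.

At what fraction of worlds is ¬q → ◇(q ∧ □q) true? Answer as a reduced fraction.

2/3

w0: ¬q is F, ◇(q ∧ □q) is F. ✓
w1: ¬q is T, ◇(q ∧ □q) is F. ✗
w2: ¬q is F, ◇(q ∧ □q) is F. ✓
That's 2 of 3 worlds, so 2/3.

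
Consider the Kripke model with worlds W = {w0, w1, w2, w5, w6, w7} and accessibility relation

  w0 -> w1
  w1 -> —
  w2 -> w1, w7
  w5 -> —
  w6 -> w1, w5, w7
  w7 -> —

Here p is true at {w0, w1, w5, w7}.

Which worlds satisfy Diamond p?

w0: successors {w1}; p there: w1:T. ✓
w1: no successors, so Diamond p fails. ✗
w2: successors {w1, w7}; p there: w1:T, w7:T. ✓
w5: no successors, so Diamond p fails. ✗
w6: successors {w1, w5, w7}; p there: w1:T, w5:T, w7:T. ✓
w7: no successors, so Diamond p fails. ✗

{w0, w2, w6}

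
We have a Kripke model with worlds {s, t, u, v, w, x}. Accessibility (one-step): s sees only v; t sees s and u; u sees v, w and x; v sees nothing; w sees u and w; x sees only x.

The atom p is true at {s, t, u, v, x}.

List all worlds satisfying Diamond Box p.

{s, t, u, x}

s: successors {v}; Box p there: v:T. ✓
t: successors {s, u}; Box p there: s:T, u:F. ✓
u: successors {v, w, x}; Box p there: v:T, w:F, x:T. ✓
v: no successors, so Diamond Box p fails. ✗
w: successors {u, w}; Box p there: u:F, w:F. ✗
x: successors {x}; Box p there: x:T. ✓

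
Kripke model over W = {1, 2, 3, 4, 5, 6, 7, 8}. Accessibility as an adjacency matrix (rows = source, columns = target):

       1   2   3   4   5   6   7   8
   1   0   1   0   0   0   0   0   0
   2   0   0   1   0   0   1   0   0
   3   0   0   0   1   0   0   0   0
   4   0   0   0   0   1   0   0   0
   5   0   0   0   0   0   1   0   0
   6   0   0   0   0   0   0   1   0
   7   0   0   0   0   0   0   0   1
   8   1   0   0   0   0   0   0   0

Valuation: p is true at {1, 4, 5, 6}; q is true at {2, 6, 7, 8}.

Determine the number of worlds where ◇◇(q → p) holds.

5

1: successors {2}; ◇(q → p) there: 2:T. ✓
2: successors {3, 6}; ◇(q → p) there: 3:T, 6:F. ✓
3: successors {4}; ◇(q → p) there: 4:T. ✓
4: successors {5}; ◇(q → p) there: 5:T. ✓
5: successors {6}; ◇(q → p) there: 6:F. ✗
6: successors {7}; ◇(q → p) there: 7:F. ✗
7: successors {8}; ◇(q → p) there: 8:T. ✓
8: successors {1}; ◇(q → p) there: 1:F. ✗
Satisfying worlds: {1, 2, 3, 4, 7}.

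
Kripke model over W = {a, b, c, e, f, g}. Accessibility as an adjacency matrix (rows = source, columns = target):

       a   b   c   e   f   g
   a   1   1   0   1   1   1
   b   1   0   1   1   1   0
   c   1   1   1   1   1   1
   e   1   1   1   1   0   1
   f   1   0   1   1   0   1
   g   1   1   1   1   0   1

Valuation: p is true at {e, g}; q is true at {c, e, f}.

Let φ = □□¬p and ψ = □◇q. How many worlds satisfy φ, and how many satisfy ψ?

0 and 6

For □□¬p:
a: successors {a, b, e, f, g}; □¬p there: a:F, b:F, e:F, f:F, g:F. ✗
b: successors {a, c, e, f}; □¬p there: a:F, c:F, e:F, f:F. ✗
c: successors {a, b, c, e, f, g}; □¬p there: a:F, b:F, c:F, e:F, f:F, g:F. ✗
e: successors {a, b, c, e, g}; □¬p there: a:F, b:F, c:F, e:F, g:F. ✗
f: successors {a, c, e, g}; □¬p there: a:F, c:F, e:F, g:F. ✗
g: successors {a, b, c, e, g}; □¬p there: a:F, b:F, c:F, e:F, g:F. ✗
— 0 worlds.
For □◇q:
a: successors {a, b, e, f, g}; ◇q there: a:T, b:T, e:T, f:T, g:T. ✓
b: successors {a, c, e, f}; ◇q there: a:T, c:T, e:T, f:T. ✓
c: successors {a, b, c, e, f, g}; ◇q there: a:T, b:T, c:T, e:T, f:T, g:T. ✓
e: successors {a, b, c, e, g}; ◇q there: a:T, b:T, c:T, e:T, g:T. ✓
f: successors {a, c, e, g}; ◇q there: a:T, c:T, e:T, g:T. ✓
g: successors {a, b, c, e, g}; ◇q there: a:T, b:T, c:T, e:T, g:T. ✓
— 6 worlds.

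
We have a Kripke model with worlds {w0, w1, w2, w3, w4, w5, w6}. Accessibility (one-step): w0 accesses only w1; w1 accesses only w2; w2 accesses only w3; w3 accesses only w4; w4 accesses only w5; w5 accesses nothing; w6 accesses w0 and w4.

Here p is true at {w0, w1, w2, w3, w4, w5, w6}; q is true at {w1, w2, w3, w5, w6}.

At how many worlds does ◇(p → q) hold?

4

w0: successors {w1}; p → q there: w1:T. ✓
w1: successors {w2}; p → q there: w2:T. ✓
w2: successors {w3}; p → q there: w3:T. ✓
w3: successors {w4}; p → q there: w4:F. ✗
w4: successors {w5}; p → q there: w5:T. ✓
w5: no successors, so ◇(p → q) fails. ✗
w6: successors {w0, w4}; p → q there: w0:F, w4:F. ✗
Satisfying worlds: {w0, w1, w2, w4}.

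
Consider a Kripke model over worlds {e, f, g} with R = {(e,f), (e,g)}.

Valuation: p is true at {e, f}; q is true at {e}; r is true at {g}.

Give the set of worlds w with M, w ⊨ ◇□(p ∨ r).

e: successors {f, g}; □(p ∨ r) there: f:T, g:T. ✓
f: no successors, so ◇□(p ∨ r) fails. ✗
g: no successors, so ◇□(p ∨ r) fails. ✗

{e}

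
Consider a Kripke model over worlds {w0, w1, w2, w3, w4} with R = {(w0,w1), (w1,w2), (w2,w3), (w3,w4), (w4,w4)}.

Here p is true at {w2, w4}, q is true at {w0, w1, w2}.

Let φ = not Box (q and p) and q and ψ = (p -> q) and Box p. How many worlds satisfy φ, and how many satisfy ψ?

2 and 2

For not Box (q and p) and q:
w0: not Box (q and p) is T, q is T. ✓
w1: not Box (q and p) is F, q is T. ✗
w2: not Box (q and p) is T, q is T. ✓
w3: not Box (q and p) is T, q is F. ✗
w4: not Box (q and p) is T, q is F. ✗
— 2 worlds.
For (p -> q) and Box p:
w0: p -> q is T, Box p is F. ✗
w1: p -> q is T, Box p is T. ✓
w2: p -> q is T, Box p is F. ✗
w3: p -> q is T, Box p is T. ✓
w4: p -> q is F, Box p is T. ✗
— 2 worlds.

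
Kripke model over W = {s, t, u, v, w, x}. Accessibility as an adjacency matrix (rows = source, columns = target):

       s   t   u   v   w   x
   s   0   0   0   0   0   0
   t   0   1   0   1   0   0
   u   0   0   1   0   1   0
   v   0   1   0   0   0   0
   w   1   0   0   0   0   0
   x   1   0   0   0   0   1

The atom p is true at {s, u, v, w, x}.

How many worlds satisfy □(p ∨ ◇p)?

s: no successors, so □(p ∨ ◇p) holds vacuously. ✓
t: successors {t, v}; p ∨ ◇p there: t:T, v:T. ✓
u: successors {u, w}; p ∨ ◇p there: u:T, w:T. ✓
v: successors {t}; p ∨ ◇p there: t:T. ✓
w: successors {s}; p ∨ ◇p there: s:T. ✓
x: successors {s, x}; p ∨ ◇p there: s:T, x:T. ✓
Satisfying worlds: {s, t, u, v, w, x}.

6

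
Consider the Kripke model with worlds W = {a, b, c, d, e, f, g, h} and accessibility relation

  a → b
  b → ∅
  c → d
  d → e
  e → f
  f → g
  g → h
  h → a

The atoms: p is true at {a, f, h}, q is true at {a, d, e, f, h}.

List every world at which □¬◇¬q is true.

a: successors {b}; ¬◇¬q there: b:T. ✓
b: no successors, so □¬◇¬q holds vacuously. ✓
c: successors {d}; ¬◇¬q there: d:T. ✓
d: successors {e}; ¬◇¬q there: e:T. ✓
e: successors {f}; ¬◇¬q there: f:F. ✗
f: successors {g}; ¬◇¬q there: g:T. ✓
g: successors {h}; ¬◇¬q there: h:T. ✓
h: successors {a}; ¬◇¬q there: a:F. ✗

{a, b, c, d, f, g}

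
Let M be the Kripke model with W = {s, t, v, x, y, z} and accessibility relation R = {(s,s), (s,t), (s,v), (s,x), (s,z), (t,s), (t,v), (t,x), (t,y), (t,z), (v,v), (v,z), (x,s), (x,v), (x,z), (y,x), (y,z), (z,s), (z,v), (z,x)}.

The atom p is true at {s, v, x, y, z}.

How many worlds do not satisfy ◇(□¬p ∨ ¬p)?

s: successors {s, t, v, x, z}; □¬p ∨ ¬p there: s:F, t:T, v:F, x:F, z:F. ✓
t: successors {s, v, x, y, z}; □¬p ∨ ¬p there: s:F, v:F, x:F, y:F, z:F. ✗
v: successors {v, z}; □¬p ∨ ¬p there: v:F, z:F. ✗
x: successors {s, v, z}; □¬p ∨ ¬p there: s:F, v:F, z:F. ✗
y: successors {x, z}; □¬p ∨ ¬p there: x:F, z:F. ✗
z: successors {s, v, x}; □¬p ∨ ¬p there: s:F, v:F, x:F. ✗
Satisfying worlds: {s}.
So ◇(□¬p ∨ ¬p) fails at the other 5 worlds.

5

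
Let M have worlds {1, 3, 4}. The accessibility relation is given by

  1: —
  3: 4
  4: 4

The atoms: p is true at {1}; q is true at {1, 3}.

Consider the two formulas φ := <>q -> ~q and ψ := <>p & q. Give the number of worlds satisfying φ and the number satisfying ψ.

3 and 0

For <>q -> ~q:
1: <>q is F, ~q is F. ✓
3: <>q is F, ~q is F. ✓
4: <>q is F, ~q is T. ✓
— 3 worlds.
For <>p & q:
1: <>p is F, q is T. ✗
3: <>p is F, q is T. ✗
4: <>p is F, q is F. ✗
— 0 worlds.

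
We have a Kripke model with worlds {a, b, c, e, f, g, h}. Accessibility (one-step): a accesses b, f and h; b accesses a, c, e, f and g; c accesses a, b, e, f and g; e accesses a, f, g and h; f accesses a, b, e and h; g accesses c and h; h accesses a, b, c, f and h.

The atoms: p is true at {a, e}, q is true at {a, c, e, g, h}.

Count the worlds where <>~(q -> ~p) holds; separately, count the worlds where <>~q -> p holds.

5 and 3

For <>~(q -> ~p):
a: successors {b, f, h}; ~(q -> ~p) there: b:F, f:F, h:F. ✗
b: successors {a, c, e, f, g}; ~(q -> ~p) there: a:T, c:F, e:T, f:F, g:F. ✓
c: successors {a, b, e, f, g}; ~(q -> ~p) there: a:T, b:F, e:T, f:F, g:F. ✓
e: successors {a, f, g, h}; ~(q -> ~p) there: a:T, f:F, g:F, h:F. ✓
f: successors {a, b, e, h}; ~(q -> ~p) there: a:T, b:F, e:T, h:F. ✓
g: successors {c, h}; ~(q -> ~p) there: c:F, h:F. ✗
h: successors {a, b, c, f, h}; ~(q -> ~p) there: a:T, b:F, c:F, f:F, h:F. ✓
— 5 worlds.
For <>~q -> p:
a: <>~q is T, p is T. ✓
b: <>~q is T, p is F. ✗
c: <>~q is T, p is F. ✗
e: <>~q is T, p is T. ✓
f: <>~q is T, p is F. ✗
g: <>~q is F, p is F. ✓
h: <>~q is T, p is F. ✗
— 3 worlds.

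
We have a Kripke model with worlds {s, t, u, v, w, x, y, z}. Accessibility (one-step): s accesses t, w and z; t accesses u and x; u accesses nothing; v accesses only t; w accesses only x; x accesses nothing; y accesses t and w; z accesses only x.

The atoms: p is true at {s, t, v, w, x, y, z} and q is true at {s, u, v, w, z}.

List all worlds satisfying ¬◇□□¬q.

{u, x}

s: ◇□□¬q is T. ✗
t: ◇□□¬q is T. ✗
u: ◇□□¬q is F. ✓
v: ◇□□¬q is T. ✗
w: ◇□□¬q is T. ✗
x: ◇□□¬q is F. ✓
y: ◇□□¬q is T. ✗
z: ◇□□¬q is T. ✗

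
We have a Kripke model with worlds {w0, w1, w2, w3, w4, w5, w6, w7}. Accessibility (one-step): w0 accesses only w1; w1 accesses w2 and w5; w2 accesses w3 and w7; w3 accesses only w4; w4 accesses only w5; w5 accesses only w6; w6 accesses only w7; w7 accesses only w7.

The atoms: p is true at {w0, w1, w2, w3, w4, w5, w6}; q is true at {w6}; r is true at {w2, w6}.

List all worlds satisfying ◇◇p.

w0: successors {w1}; ◇p there: w1:T. ✓
w1: successors {w2, w5}; ◇p there: w2:T, w5:T. ✓
w2: successors {w3, w7}; ◇p there: w3:T, w7:F. ✓
w3: successors {w4}; ◇p there: w4:T. ✓
w4: successors {w5}; ◇p there: w5:T. ✓
w5: successors {w6}; ◇p there: w6:F. ✗
w6: successors {w7}; ◇p there: w7:F. ✗
w7: successors {w7}; ◇p there: w7:F. ✗

{w0, w1, w2, w3, w4}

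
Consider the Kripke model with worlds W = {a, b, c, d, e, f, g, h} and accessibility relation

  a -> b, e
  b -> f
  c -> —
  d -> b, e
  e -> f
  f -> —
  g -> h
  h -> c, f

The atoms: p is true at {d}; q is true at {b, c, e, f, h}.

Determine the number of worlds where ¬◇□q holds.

2

a: ◇□q is T. ✗
b: ◇□q is T. ✗
c: ◇□q is F. ✓
d: ◇□q is T. ✗
e: ◇□q is T. ✗
f: ◇□q is F. ✓
g: ◇□q is T. ✗
h: ◇□q is T. ✗
Satisfying worlds: {c, f}.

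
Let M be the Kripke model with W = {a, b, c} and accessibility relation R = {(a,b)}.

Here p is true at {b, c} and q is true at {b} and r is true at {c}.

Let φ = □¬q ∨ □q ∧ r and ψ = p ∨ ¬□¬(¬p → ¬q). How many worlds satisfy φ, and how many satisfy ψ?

For □¬q ∨ □q ∧ r:
a: □¬q is F, □q ∧ r is F. ✗
b: □¬q is T, □q ∧ r is F. ✓
c: □¬q is T, □q ∧ r is T. ✓
— 2 worlds.
For p ∨ ¬□¬(¬p → ¬q):
a: p is F, ¬□¬(¬p → ¬q) is T. ✓
b: p is T, ¬□¬(¬p → ¬q) is F. ✓
c: p is T, ¬□¬(¬p → ¬q) is F. ✓
— 3 worlds.

2 and 3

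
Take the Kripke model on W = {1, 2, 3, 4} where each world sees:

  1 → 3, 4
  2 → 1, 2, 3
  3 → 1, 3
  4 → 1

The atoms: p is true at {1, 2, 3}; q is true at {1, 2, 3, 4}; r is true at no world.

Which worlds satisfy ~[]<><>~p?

{2, 3, 4}

1: []<><>~p is T. ✗
2: []<><>~p is F. ✓
3: []<><>~p is F. ✓
4: []<><>~p is F. ✓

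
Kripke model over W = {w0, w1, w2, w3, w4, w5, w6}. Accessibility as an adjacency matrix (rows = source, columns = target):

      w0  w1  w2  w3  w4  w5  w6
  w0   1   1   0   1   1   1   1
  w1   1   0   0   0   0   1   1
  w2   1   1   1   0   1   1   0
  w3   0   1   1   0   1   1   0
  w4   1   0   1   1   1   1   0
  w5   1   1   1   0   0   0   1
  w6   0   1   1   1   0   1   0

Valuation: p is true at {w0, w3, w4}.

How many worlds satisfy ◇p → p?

3

w0: ◇p is T, p is T. ✓
w1: ◇p is T, p is F. ✗
w2: ◇p is T, p is F. ✗
w3: ◇p is T, p is T. ✓
w4: ◇p is T, p is T. ✓
w5: ◇p is T, p is F. ✗
w6: ◇p is T, p is F. ✗
Satisfying worlds: {w0, w3, w4}.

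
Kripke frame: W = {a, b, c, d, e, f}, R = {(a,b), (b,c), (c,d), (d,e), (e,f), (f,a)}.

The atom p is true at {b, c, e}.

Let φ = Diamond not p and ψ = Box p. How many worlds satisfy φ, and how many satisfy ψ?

For Diamond not p:
a: successors {b}; not p there: b:F. ✗
b: successors {c}; not p there: c:F. ✗
c: successors {d}; not p there: d:T. ✓
d: successors {e}; not p there: e:F. ✗
e: successors {f}; not p there: f:T. ✓
f: successors {a}; not p there: a:T. ✓
— 3 worlds.
For Box p:
a: successors {b}; p there: b:T. ✓
b: successors {c}; p there: c:T. ✓
c: successors {d}; p there: d:F. ✗
d: successors {e}; p there: e:T. ✓
e: successors {f}; p there: f:F. ✗
f: successors {a}; p there: a:F. ✗
— 3 worlds.

3 and 3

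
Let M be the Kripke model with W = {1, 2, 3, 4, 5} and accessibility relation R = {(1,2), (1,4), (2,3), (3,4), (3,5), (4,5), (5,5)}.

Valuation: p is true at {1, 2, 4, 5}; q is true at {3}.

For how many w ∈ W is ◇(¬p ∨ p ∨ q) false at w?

1: successors {2, 4}; ¬p ∨ p ∨ q there: 2:T, 4:T. ✓
2: successors {3}; ¬p ∨ p ∨ q there: 3:T. ✓
3: successors {4, 5}; ¬p ∨ p ∨ q there: 4:T, 5:T. ✓
4: successors {5}; ¬p ∨ p ∨ q there: 5:T. ✓
5: successors {5}; ¬p ∨ p ∨ q there: 5:T. ✓
Satisfying worlds: {1, 2, 3, 4, 5}.
So ◇(¬p ∨ p ∨ q) fails at the other 0 worlds.

0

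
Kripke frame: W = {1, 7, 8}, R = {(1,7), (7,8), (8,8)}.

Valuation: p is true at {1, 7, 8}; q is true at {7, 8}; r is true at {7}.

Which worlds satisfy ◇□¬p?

∅

1: successors {7}; □¬p there: 7:F. ✗
7: successors {8}; □¬p there: 8:F. ✗
8: successors {8}; □¬p there: 8:F. ✗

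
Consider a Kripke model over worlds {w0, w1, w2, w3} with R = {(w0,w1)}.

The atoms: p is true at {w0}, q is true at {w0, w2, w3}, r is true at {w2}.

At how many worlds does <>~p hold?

1

w0: successors {w1}; ~p there: w1:T. ✓
w1: no successors, so <>~p fails. ✗
w2: no successors, so <>~p fails. ✗
w3: no successors, so <>~p fails. ✗
Satisfying worlds: {w0}.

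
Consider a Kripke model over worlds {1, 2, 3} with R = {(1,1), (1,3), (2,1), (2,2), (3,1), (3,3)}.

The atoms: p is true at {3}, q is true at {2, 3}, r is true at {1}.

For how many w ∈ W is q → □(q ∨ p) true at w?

1: q is F, □(q ∨ p) is F. ✓
2: q is T, □(q ∨ p) is F. ✗
3: q is T, □(q ∨ p) is F. ✗
Satisfying worlds: {1}.

1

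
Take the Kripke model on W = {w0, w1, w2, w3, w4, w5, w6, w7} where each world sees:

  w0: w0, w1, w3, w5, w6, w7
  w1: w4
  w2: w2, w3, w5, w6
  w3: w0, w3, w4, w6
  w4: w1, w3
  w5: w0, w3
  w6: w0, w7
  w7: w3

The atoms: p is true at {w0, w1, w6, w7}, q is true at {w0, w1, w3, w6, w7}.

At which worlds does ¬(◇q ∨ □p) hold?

w0: ◇q ∨ □p is T. ✗
w1: ◇q ∨ □p is F. ✓
w2: ◇q ∨ □p is T. ✗
w3: ◇q ∨ □p is T. ✗
w4: ◇q ∨ □p is T. ✗
w5: ◇q ∨ □p is T. ✗
w6: ◇q ∨ □p is T. ✗
w7: ◇q ∨ □p is T. ✗

{w1}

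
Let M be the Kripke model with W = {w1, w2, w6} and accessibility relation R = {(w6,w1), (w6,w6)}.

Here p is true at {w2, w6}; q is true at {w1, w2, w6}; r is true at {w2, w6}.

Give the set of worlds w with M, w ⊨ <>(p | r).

w1: no successors, so <>(p | r) fails. ✗
w2: no successors, so <>(p | r) fails. ✗
w6: successors {w1, w6}; p | r there: w1:F, w6:T. ✓

{w6}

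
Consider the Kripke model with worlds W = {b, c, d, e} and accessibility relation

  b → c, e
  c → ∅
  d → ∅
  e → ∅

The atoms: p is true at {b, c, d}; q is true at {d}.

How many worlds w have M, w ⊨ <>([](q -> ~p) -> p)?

1

b: successors {c, e}; [](q -> ~p) -> p there: c:T, e:F. ✓
c: no successors, so <>([](q -> ~p) -> p) fails. ✗
d: no successors, so <>([](q -> ~p) -> p) fails. ✗
e: no successors, so <>([](q -> ~p) -> p) fails. ✗
Satisfying worlds: {b}.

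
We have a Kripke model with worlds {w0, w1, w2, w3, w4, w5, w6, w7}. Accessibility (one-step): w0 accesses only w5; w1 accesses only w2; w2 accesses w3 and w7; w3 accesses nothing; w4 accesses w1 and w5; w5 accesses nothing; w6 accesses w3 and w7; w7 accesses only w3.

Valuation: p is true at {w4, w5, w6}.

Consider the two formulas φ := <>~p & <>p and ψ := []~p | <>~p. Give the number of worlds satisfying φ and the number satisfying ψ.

For <>~p & <>p:
w0: <>~p is F, <>p is T. ✗
w1: <>~p is T, <>p is F. ✗
w2: <>~p is T, <>p is F. ✗
w3: <>~p is F, <>p is F. ✗
w4: <>~p is T, <>p is T. ✓
w5: <>~p is F, <>p is F. ✗
w6: <>~p is T, <>p is F. ✗
w7: <>~p is T, <>p is F. ✗
— 1 world.
For []~p | <>~p:
w0: []~p is F, <>~p is F. ✗
w1: []~p is T, <>~p is T. ✓
w2: []~p is T, <>~p is T. ✓
w3: []~p is T, <>~p is F. ✓
w4: []~p is F, <>~p is T. ✓
w5: []~p is T, <>~p is F. ✓
w6: []~p is T, <>~p is T. ✓
w7: []~p is T, <>~p is T. ✓
— 7 worlds.

1 and 7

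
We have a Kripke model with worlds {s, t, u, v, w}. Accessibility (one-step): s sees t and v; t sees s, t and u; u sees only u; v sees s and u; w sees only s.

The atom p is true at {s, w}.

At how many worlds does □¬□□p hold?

s: successors {t, v}; ¬□□p there: t:T, v:T. ✓
t: successors {s, t, u}; ¬□□p there: s:T, t:T, u:T. ✓
u: successors {u}; ¬□□p there: u:T. ✓
v: successors {s, u}; ¬□□p there: s:T, u:T. ✓
w: successors {s}; ¬□□p there: s:T. ✓
Satisfying worlds: {s, t, u, v, w}.

5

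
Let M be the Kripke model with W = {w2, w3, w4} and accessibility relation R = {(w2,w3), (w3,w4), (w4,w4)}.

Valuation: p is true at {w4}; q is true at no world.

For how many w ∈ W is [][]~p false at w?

w2: successors {w3}; []~p there: w3:F. ✗
w3: successors {w4}; []~p there: w4:F. ✗
w4: successors {w4}; []~p there: w4:F. ✗
Satisfying worlds: ∅.
So [][]~p fails at the other 3 worlds.

3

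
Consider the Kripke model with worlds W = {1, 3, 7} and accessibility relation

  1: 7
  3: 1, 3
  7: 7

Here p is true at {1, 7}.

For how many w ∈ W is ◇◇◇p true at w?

1: successors {7}; ◇◇p there: 7:T. ✓
3: successors {1, 3}; ◇◇p there: 1:T, 3:T. ✓
7: successors {7}; ◇◇p there: 7:T. ✓
Satisfying worlds: {1, 3, 7}.

3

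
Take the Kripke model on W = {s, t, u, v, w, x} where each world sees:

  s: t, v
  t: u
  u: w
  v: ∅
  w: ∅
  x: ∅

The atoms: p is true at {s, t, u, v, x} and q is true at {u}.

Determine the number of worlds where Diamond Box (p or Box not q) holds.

3

s: successors {t, v}; Box (p or Box not q) there: t:T, v:T. ✓
t: successors {u}; Box (p or Box not q) there: u:T. ✓
u: successors {w}; Box (p or Box not q) there: w:T. ✓
v: no successors, so Diamond Box (p or Box not q) fails. ✗
w: no successors, so Diamond Box (p or Box not q) fails. ✗
x: no successors, so Diamond Box (p or Box not q) fails. ✗
Satisfying worlds: {s, t, u}.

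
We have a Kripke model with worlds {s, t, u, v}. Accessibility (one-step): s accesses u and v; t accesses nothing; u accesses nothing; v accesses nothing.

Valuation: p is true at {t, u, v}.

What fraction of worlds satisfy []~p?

3/4

s: successors {u, v}; ~p there: u:F, v:F. ✗
t: no successors, so []~p holds vacuously. ✓
u: no successors, so []~p holds vacuously. ✓
v: no successors, so []~p holds vacuously. ✓
That's 3 of 4 worlds, so 3/4.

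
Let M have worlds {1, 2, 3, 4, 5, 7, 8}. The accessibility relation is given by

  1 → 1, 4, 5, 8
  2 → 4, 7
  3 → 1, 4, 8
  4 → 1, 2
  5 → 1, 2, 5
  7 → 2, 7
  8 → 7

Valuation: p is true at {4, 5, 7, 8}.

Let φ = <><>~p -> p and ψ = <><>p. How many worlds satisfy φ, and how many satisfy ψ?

For <><>~p -> p:
1: <><>~p is T, p is F. ✗
2: <><>~p is T, p is F. ✗
3: <><>~p is T, p is F. ✗
4: <><>~p is T, p is T. ✓
5: <><>~p is T, p is T. ✓
7: <><>~p is T, p is T. ✓
8: <><>~p is T, p is T. ✓
— 4 worlds.
For <><>p:
1: successors {1, 4, 5, 8}; <>p there: 1:T, 4:F, 5:T, 8:T. ✓
2: successors {4, 7}; <>p there: 4:F, 7:T. ✓
3: successors {1, 4, 8}; <>p there: 1:T, 4:F, 8:T. ✓
4: successors {1, 2}; <>p there: 1:T, 2:T. ✓
5: successors {1, 2, 5}; <>p there: 1:T, 2:T, 5:T. ✓
7: successors {2, 7}; <>p there: 2:T, 7:T. ✓
8: successors {7}; <>p there: 7:T. ✓
— 7 worlds.

4 and 7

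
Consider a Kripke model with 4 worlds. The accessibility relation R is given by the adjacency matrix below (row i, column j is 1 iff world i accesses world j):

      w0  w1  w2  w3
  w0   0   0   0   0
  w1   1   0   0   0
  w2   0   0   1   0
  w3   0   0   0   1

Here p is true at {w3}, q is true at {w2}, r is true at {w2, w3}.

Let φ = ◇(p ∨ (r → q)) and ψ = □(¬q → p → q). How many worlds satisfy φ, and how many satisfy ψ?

For ◇(p ∨ (r → q)):
w0: no successors, so ◇(p ∨ (r → q)) fails. ✗
w1: successors {w0}; p ∨ (r → q) there: w0:T. ✓
w2: successors {w2}; p ∨ (r → q) there: w2:T. ✓
w3: successors {w3}; p ∨ (r → q) there: w3:T. ✓
— 3 worlds.
For □(¬q → p → q):
w0: no successors, so □(¬q → p → q) holds vacuously. ✓
w1: successors {w0}; ¬q → p → q there: w0:T. ✓
w2: successors {w2}; ¬q → p → q there: w2:T. ✓
w3: successors {w3}; ¬q → p → q there: w3:F. ✗
— 3 worlds.

3 and 3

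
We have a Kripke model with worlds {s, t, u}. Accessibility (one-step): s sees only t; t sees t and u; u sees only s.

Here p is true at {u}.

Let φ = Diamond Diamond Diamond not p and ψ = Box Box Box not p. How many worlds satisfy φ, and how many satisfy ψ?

3 and 0

For Diamond Diamond Diamond not p:
s: successors {t}; Diamond Diamond not p there: t:T. ✓
t: successors {t, u}; Diamond Diamond not p there: t:T, u:T. ✓
u: successors {s}; Diamond Diamond not p there: s:T. ✓
— 3 worlds.
For Box Box Box not p:
s: successors {t}; Box Box not p there: t:F. ✗
t: successors {t, u}; Box Box not p there: t:F, u:T. ✗
u: successors {s}; Box Box not p there: s:F. ✗
— 0 worlds.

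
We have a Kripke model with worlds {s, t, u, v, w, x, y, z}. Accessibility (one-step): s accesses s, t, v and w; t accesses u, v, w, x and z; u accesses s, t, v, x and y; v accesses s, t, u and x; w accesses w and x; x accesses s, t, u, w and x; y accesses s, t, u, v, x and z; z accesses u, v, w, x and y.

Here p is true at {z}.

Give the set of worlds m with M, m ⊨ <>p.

{t, y}

s: successors {s, t, v, w}; p there: s:F, t:F, v:F, w:F. ✗
t: successors {u, v, w, x, z}; p there: u:F, v:F, w:F, x:F, z:T. ✓
u: successors {s, t, v, x, y}; p there: s:F, t:F, v:F, x:F, y:F. ✗
v: successors {s, t, u, x}; p there: s:F, t:F, u:F, x:F. ✗
w: successors {w, x}; p there: w:F, x:F. ✗
x: successors {s, t, u, w, x}; p there: s:F, t:F, u:F, w:F, x:F. ✗
y: successors {s, t, u, v, x, z}; p there: s:F, t:F, u:F, v:F, x:F, z:T. ✓
z: successors {u, v, w, x, y}; p there: u:F, v:F, w:F, x:F, y:F. ✗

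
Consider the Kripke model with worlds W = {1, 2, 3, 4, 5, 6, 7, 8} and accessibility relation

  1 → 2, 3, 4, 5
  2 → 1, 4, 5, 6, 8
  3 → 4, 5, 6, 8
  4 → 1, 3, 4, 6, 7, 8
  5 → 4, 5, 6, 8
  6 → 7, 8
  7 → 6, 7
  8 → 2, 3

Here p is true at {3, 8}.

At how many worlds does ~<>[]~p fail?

1: <>[]~p is F. ✓
2: <>[]~p is F. ✓
3: <>[]~p is F. ✓
4: <>[]~p is T. ✗
5: <>[]~p is F. ✓
6: <>[]~p is T. ✗
7: <>[]~p is T. ✗
8: <>[]~p is F. ✓
Satisfying worlds: {1, 2, 3, 5, 8}.
So ~<>[]~p fails at the other 3 worlds.

3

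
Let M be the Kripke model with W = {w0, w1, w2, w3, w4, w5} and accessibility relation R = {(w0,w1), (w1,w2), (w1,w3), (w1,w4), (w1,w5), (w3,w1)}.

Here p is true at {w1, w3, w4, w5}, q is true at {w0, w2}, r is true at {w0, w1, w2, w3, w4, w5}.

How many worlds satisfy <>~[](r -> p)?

2

w0: successors {w1}; ~[](r -> p) there: w1:T. ✓
w1: successors {w2, w3, w4, w5}; ~[](r -> p) there: w2:F, w3:F, w4:F, w5:F. ✗
w2: no successors, so <>~[](r -> p) fails. ✗
w3: successors {w1}; ~[](r -> p) there: w1:T. ✓
w4: no successors, so <>~[](r -> p) fails. ✗
w5: no successors, so <>~[](r -> p) fails. ✗
Satisfying worlds: {w0, w3}.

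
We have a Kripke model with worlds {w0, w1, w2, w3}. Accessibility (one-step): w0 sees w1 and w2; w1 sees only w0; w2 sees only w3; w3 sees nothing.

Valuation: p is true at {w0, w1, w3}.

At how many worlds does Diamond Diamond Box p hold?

2

w0: successors {w1, w2}; Diamond Box p there: w1:F, w2:T. ✓
w1: successors {w0}; Diamond Box p there: w0:T. ✓
w2: successors {w3}; Diamond Box p there: w3:F. ✗
w3: no successors, so Diamond Diamond Box p fails. ✗
Satisfying worlds: {w0, w1}.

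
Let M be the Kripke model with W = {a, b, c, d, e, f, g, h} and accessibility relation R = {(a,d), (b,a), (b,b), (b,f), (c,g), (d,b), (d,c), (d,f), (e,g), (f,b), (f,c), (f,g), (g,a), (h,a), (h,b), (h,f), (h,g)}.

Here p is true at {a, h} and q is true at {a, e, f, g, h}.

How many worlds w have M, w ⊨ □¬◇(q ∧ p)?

2

a: successors {d}; ¬◇(q ∧ p) there: d:T. ✓
b: successors {a, b, f}; ¬◇(q ∧ p) there: a:T, b:F, f:T. ✗
c: successors {g}; ¬◇(q ∧ p) there: g:F. ✗
d: successors {b, c, f}; ¬◇(q ∧ p) there: b:F, c:T, f:T. ✗
e: successors {g}; ¬◇(q ∧ p) there: g:F. ✗
f: successors {b, c, g}; ¬◇(q ∧ p) there: b:F, c:T, g:F. ✗
g: successors {a}; ¬◇(q ∧ p) there: a:T. ✓
h: successors {a, b, f, g}; ¬◇(q ∧ p) there: a:T, b:F, f:T, g:F. ✗
Satisfying worlds: {a, g}.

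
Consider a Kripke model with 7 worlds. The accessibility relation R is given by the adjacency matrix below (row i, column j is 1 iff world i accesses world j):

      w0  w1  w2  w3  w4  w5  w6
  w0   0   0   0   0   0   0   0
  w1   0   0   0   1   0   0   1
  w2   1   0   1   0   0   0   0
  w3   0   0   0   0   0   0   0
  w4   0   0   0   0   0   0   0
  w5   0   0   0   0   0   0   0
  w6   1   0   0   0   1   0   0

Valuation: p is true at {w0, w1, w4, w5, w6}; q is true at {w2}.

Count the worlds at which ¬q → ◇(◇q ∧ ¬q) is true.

1

w0: ¬q is T, ◇(◇q ∧ ¬q) is F. ✗
w1: ¬q is T, ◇(◇q ∧ ¬q) is F. ✗
w2: ¬q is F, ◇(◇q ∧ ¬q) is F. ✓
w3: ¬q is T, ◇(◇q ∧ ¬q) is F. ✗
w4: ¬q is T, ◇(◇q ∧ ¬q) is F. ✗
w5: ¬q is T, ◇(◇q ∧ ¬q) is F. ✗
w6: ¬q is T, ◇(◇q ∧ ¬q) is F. ✗
Satisfying worlds: {w2}.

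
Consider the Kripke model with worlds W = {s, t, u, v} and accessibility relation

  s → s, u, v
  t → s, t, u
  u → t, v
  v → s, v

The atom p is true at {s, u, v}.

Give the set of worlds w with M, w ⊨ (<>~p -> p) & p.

s: <>~p -> p is T, p is T. ✓
t: <>~p -> p is F, p is F. ✗
u: <>~p -> p is T, p is T. ✓
v: <>~p -> p is T, p is T. ✓

{s, u, v}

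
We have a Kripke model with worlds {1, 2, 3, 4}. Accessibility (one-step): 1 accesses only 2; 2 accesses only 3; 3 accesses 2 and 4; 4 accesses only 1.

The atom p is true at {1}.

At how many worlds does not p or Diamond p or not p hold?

1: not p or Diamond p is F, not p is F. ✗
2: not p or Diamond p is T, not p is T. ✓
3: not p or Diamond p is T, not p is T. ✓
4: not p or Diamond p is T, not p is T. ✓
Satisfying worlds: {2, 3, 4}.

3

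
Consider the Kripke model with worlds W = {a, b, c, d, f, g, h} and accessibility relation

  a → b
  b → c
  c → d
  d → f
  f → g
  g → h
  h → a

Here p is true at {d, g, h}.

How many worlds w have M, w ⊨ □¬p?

a: successors {b}; ¬p there: b:T. ✓
b: successors {c}; ¬p there: c:T. ✓
c: successors {d}; ¬p there: d:F. ✗
d: successors {f}; ¬p there: f:T. ✓
f: successors {g}; ¬p there: g:F. ✗
g: successors {h}; ¬p there: h:F. ✗
h: successors {a}; ¬p there: a:T. ✓
Satisfying worlds: {a, b, d, h}.

4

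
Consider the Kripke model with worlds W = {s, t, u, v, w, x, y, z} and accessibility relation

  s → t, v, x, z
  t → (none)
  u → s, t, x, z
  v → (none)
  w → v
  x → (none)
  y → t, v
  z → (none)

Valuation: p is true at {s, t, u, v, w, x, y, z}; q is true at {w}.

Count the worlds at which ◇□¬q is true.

s: successors {t, v, x, z}; □¬q there: t:T, v:T, x:T, z:T. ✓
t: no successors, so ◇□¬q fails. ✗
u: successors {s, t, x, z}; □¬q there: s:T, t:T, x:T, z:T. ✓
v: no successors, so ◇□¬q fails. ✗
w: successors {v}; □¬q there: v:T. ✓
x: no successors, so ◇□¬q fails. ✗
y: successors {t, v}; □¬q there: t:T, v:T. ✓
z: no successors, so ◇□¬q fails. ✗
Satisfying worlds: {s, u, w, y}.

4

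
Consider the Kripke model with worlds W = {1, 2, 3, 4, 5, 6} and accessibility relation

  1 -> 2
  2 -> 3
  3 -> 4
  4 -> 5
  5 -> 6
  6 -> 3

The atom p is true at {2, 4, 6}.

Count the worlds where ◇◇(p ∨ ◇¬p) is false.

1: successors {2}; ◇(p ∨ ◇¬p) there: 2:F. ✗
2: successors {3}; ◇(p ∨ ◇¬p) there: 3:T. ✓
3: successors {4}; ◇(p ∨ ◇¬p) there: 4:F. ✗
4: successors {5}; ◇(p ∨ ◇¬p) there: 5:T. ✓
5: successors {6}; ◇(p ∨ ◇¬p) there: 6:F. ✗
6: successors {3}; ◇(p ∨ ◇¬p) there: 3:T. ✓
Satisfying worlds: {2, 4, 6}.
So ◇◇(p ∨ ◇¬p) fails at the other 3 worlds.

3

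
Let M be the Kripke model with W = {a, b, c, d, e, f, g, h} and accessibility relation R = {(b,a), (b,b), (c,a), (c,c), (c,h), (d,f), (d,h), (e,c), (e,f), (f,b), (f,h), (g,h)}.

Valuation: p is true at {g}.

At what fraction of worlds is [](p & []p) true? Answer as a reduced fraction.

a: no successors, so [](p & []p) holds vacuously. ✓
b: successors {a, b}; p & []p there: a:F, b:F. ✗
c: successors {a, c, h}; p & []p there: a:F, c:F, h:F. ✗
d: successors {f, h}; p & []p there: f:F, h:F. ✗
e: successors {c, f}; p & []p there: c:F, f:F. ✗
f: successors {b, h}; p & []p there: b:F, h:F. ✗
g: successors {h}; p & []p there: h:F. ✗
h: no successors, so [](p & []p) holds vacuously. ✓
That's 2 of 8 worlds, so 2/8 = 1/4.

1/4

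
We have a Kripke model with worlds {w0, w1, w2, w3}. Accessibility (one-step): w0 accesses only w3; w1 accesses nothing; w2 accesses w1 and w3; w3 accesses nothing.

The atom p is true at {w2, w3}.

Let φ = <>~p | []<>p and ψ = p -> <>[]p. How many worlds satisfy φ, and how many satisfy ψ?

3 and 3

For <>~p | []<>p:
w0: <>~p is F, []<>p is F. ✗
w1: <>~p is F, []<>p is T. ✓
w2: <>~p is T, []<>p is F. ✓
w3: <>~p is F, []<>p is T. ✓
— 3 worlds.
For p -> <>[]p:
w0: p is F, <>[]p is T. ✓
w1: p is F, <>[]p is F. ✓
w2: p is T, <>[]p is T. ✓
w3: p is T, <>[]p is F. ✗
— 3 worlds.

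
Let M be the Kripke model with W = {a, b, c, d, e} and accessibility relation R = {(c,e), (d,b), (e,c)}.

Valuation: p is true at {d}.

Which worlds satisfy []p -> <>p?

a: []p is T, <>p is F. ✗
b: []p is T, <>p is F. ✗
c: []p is F, <>p is F. ✓
d: []p is F, <>p is F. ✓
e: []p is F, <>p is F. ✓

{c, d, e}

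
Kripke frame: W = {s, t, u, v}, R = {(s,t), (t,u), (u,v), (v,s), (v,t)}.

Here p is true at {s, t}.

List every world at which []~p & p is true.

s: []~p is F, p is T. ✗
t: []~p is T, p is T. ✓
u: []~p is T, p is F. ✗
v: []~p is F, p is F. ✗

{t}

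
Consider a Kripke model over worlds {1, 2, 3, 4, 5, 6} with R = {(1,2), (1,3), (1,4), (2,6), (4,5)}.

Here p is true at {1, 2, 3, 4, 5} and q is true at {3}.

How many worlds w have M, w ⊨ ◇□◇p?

1: successors {2, 3, 4}; □◇p there: 2:F, 3:T, 4:F. ✓
2: successors {6}; □◇p there: 6:T. ✓
3: no successors, so ◇□◇p fails. ✗
4: successors {5}; □◇p there: 5:T. ✓
5: no successors, so ◇□◇p fails. ✗
6: no successors, so ◇□◇p fails. ✗
Satisfying worlds: {1, 2, 4}.

3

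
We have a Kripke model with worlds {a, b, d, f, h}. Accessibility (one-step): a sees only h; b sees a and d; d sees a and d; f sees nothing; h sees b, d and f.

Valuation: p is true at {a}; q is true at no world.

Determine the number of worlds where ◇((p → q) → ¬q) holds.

4

a: successors {h}; (p → q) → ¬q there: h:T. ✓
b: successors {a, d}; (p → q) → ¬q there: a:T, d:T. ✓
d: successors {a, d}; (p → q) → ¬q there: a:T, d:T. ✓
f: no successors, so ◇((p → q) → ¬q) fails. ✗
h: successors {b, d, f}; (p → q) → ¬q there: b:T, d:T, f:T. ✓
Satisfying worlds: {a, b, d, h}.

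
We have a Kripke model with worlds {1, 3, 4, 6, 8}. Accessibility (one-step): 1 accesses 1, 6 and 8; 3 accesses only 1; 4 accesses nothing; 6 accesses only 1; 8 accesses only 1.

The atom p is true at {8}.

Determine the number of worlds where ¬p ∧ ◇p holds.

1

1: ¬p is T, ◇p is T. ✓
3: ¬p is T, ◇p is F. ✗
4: ¬p is T, ◇p is F. ✗
6: ¬p is T, ◇p is F. ✗
8: ¬p is F, ◇p is F. ✗
Satisfying worlds: {1}.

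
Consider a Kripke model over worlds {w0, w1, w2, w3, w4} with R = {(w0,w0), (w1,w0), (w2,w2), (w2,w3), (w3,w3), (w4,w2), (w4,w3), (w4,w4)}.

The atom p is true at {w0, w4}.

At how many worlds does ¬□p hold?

3

w0: □p is T. ✗
w1: □p is T. ✗
w2: □p is F. ✓
w3: □p is F. ✓
w4: □p is F. ✓
Satisfying worlds: {w2, w3, w4}.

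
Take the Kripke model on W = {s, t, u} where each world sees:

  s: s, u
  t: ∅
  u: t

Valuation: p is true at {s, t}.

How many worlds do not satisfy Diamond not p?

2

s: successors {s, u}; not p there: s:F, u:T. ✓
t: no successors, so Diamond not p fails. ✗
u: successors {t}; not p there: t:F. ✗
Satisfying worlds: {s}.
So Diamond not p fails at the other 2 worlds.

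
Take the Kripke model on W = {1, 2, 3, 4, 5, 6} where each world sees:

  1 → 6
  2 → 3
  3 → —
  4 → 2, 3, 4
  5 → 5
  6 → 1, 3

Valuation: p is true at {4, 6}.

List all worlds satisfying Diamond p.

{1, 4}

1: successors {6}; p there: 6:T. ✓
2: successors {3}; p there: 3:F. ✗
3: no successors, so Diamond p fails. ✗
4: successors {2, 3, 4}; p there: 2:F, 3:F, 4:T. ✓
5: successors {5}; p there: 5:F. ✗
6: successors {1, 3}; p there: 1:F, 3:F. ✗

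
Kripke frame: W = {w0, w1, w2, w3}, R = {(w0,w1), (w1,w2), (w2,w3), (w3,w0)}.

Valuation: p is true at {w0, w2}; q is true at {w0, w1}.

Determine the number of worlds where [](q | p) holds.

3

w0: successors {w1}; q | p there: w1:T. ✓
w1: successors {w2}; q | p there: w2:T. ✓
w2: successors {w3}; q | p there: w3:F. ✗
w3: successors {w0}; q | p there: w0:T. ✓
Satisfying worlds: {w0, w1, w3}.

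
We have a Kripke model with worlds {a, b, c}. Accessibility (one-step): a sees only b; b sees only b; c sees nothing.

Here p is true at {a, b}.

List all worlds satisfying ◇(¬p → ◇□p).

{a, b}

a: successors {b}; ¬p → ◇□p there: b:T. ✓
b: successors {b}; ¬p → ◇□p there: b:T. ✓
c: no successors, so ◇(¬p → ◇□p) fails. ✗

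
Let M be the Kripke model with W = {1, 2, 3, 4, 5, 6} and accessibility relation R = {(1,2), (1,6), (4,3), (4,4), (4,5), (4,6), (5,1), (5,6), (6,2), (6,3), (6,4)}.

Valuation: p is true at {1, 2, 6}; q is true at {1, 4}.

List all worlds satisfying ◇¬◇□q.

{1, 4, 6}

1: successors {2, 6}; ¬◇□q there: 2:T, 6:F. ✓
2: no successors, so ◇¬◇□q fails. ✗
3: no successors, so ◇¬◇□q fails. ✗
4: successors {3, 4, 5, 6}; ¬◇□q there: 3:T, 4:F, 5:T, 6:F. ✓
5: successors {1, 6}; ¬◇□q there: 1:F, 6:F. ✗
6: successors {2, 3, 4}; ¬◇□q there: 2:T, 3:T, 4:F. ✓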